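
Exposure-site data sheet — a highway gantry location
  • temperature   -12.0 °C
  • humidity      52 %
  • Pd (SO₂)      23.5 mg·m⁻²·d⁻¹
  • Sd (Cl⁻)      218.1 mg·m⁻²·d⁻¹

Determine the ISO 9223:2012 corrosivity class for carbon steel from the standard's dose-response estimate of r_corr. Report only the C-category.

carbon steel: temperature factor f = +0.150·(-22.0) = -3.3000
  SO₂ term: 1.77·23.5^0.52·exp(0.02·52-3.3000) = 0.9537
  Sd branch = 0.102·Sd^0.62·e^(0.033·RH+0.04·T) = 9.894 μm/a
  r_corr = 0.9537 + 9.894 = 10.85 μm/a
10.8 μm/a falls in (1.3, 25] for carbon steel → category C2

C2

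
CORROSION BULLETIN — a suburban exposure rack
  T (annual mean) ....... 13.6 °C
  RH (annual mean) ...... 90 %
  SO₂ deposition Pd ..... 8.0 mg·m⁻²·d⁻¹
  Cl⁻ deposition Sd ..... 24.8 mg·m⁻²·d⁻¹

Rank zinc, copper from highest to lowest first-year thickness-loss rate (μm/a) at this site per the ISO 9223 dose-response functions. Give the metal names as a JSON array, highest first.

zinc: f(T) = -0.071·(T−10) [T>10 °C] = -0.2556
  SO₂ term: 0.0129·8.0^0.44·exp(0.046·90-0.2556) = 1.566
  Cl⁻ term: 0.0175·24.8^0.57·exp(0.008·90+0.085·13.6) = 0.7122
  r_corr = 1.566 + 0.7122 = 2.279 μm/a
copper: temperature factor f = -0.080·(3.6) = -0.2880
  SO₂ term: 0.0053·8.0^0.26·exp(0.059·90-0.2880) = 1.381
  Sd branch = 0.01025·Sd^0.27·e^(0.036·RH+0.049·T) = 1.213 μm/a
  sum: 1.381 + 1.213 → r_corr = 2.593 μm/a
Ordering by μm/a: copper (2.59) > zinc (2.28)

["copper", "zinc"]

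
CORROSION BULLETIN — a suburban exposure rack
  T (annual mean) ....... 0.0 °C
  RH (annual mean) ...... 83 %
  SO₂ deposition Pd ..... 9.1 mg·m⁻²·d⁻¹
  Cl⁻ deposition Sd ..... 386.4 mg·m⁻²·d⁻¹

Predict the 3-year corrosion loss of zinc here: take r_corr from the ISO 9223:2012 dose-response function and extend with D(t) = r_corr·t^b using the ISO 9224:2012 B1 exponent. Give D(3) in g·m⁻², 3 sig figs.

zinc: f(T) = +0.038·(T−10) [T≤10 °C] = -0.3800
  sulphur-dioxide contribution → 1.061 μm/a
  chloride contribution → 1.014 μm/a
  ⇒ r_corr(zinc) = 2.075 μm/a
Power-law: D(3) = r_corr · 3^0.813
  D(3) = 2.075 × 3^0.813 = 2.075 × 2.443 = 5.069 μm
  Mass loss = 5.069 μm × 7.14 g/cm³ = 36.19 g·m⁻²

D(3) = 36.2 g·m⁻²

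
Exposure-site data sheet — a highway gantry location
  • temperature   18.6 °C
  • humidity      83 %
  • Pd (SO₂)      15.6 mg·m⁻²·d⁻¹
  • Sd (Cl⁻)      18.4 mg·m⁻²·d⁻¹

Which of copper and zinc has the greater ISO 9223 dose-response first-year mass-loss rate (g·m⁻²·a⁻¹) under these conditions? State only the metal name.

copper: temperature factor f = -0.080·(8.6) = -0.6880
  SO₂ term: 0.0053·15.6^0.26·exp(0.059·83-0.6880) = 0.7285
  Cl⁻ term: 0.01025·18.4^0.27·exp(0.036·83+0.049·18.6) = 1.111
  sum: 0.7285 + 1.111 → r_corr = 1.84 μm/a
  mass loss = 1.84 μm/a × 8.96 g/cm³ = 16.48 g·m⁻²·a⁻¹
zinc: temperature factor f = -0.071·(8.6) = -0.6106
  Pd branch = 0.0129·Pd^0.44·e^(0.046·RH+f) = 1.068 μm/a
  Sd branch = 0.0175·Sd^0.57·e^(0.008·RH+0.085·T) = 0.8689 μm/a
  sum: 1.068 + 0.8689 → r_corr = 1.937 μm/a
  mass loss = 1.937 μm/a × 7.14 g/cm³ = 13.83 g·m⁻²·a⁻¹
Ordering by g·m⁻²·a⁻¹: copper (16.5) > zinc (13.8)

copper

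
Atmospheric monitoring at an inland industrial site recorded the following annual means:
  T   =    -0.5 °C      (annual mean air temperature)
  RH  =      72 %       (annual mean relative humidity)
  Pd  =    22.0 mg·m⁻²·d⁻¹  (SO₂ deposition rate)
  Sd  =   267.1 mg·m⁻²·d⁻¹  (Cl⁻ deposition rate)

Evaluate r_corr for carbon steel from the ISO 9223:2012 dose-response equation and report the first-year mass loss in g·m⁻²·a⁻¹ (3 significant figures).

r_corr = 330 g·m⁻²·a⁻¹

carbon steel: T≤10 °C ⇒ hinge +0.150·(-0.5−10) = -1.5750
  SO₂ term: 1.77·22.0^0.52·exp(0.02·72-1.5750) = 7.716
  Sd branch = 0.102·Sd^0.62·e^(0.033·RH+0.04·T) = 34.38 μm/a
  sum: 7.716 + 34.38 → r_corr = 42.1 μm/a
Convert to mass loss: 42.1 μm/a × 7.85 g/cm³ = 330.5 g·m⁻²·a⁻¹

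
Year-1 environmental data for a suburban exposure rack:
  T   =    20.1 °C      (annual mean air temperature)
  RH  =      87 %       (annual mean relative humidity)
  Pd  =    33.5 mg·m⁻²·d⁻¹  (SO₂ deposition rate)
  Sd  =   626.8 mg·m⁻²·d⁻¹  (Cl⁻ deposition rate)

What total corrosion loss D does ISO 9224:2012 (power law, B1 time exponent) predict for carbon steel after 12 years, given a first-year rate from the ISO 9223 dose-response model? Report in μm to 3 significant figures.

carbon steel: temperature factor f = -0.054·(10.1) = -0.5454
  SO₂ term: 1.77·33.5^0.52·exp(0.02·87-0.5454) = 36.29
  Cl⁻ term: 0.102·626.8^0.62·exp(0.033·87+0.04·20.1) = 218.2
  r_corr = 36.29 + 218.2 = 254.5 μm/a
Long-term exponent b (ISO 9224 Table 2, B1) = 0.523
  D(12) = 254.5 × 12^0.523 = 254.5 × 3.668 = 933.4 μm

D(12) = 933 μm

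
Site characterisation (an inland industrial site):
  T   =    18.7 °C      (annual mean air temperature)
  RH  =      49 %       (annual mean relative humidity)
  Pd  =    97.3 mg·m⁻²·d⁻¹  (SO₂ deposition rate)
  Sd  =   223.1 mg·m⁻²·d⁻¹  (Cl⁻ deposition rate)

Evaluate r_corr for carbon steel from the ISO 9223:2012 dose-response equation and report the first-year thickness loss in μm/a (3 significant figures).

carbon steel: temperature factor f = -0.054·(8.7) = -0.4698
  SO₂ term: 1.77·97.3^0.52·exp(0.02·49-0.4698) = 31.87
  Sd branch = 0.102·Sd^0.62·e^(0.033·RH+0.04·T) = 31.03 μm/a
  r_corr = 31.87 + 31.03 = 62.9 μm/a

r_corr = 62.9 μm/a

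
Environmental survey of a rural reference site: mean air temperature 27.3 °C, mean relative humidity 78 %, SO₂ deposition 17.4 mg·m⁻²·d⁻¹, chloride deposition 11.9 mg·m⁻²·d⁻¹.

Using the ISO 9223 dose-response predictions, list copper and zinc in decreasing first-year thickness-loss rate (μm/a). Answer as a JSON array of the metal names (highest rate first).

["zinc", "copper"]

copper: T>10 °C ⇒ hinge -0.080·(27.3−10) = -1.3840
  Pd branch = 0.0053·Pd^0.26·e^(0.059·RH+f) = 0.2782 μm/a
  Cl⁻ term: 0.01025·11.9^0.27·exp(0.036·78+0.049·27.3) = 1.264
  r_corr = 0.2782 + 1.264 = 1.542 μm/a
zinc: f(T) = -0.071·(T−10) [T>10 °C] = -1.2283
  Pd branch = 0.0129·Pd^0.44·e^(0.046·RH+f) = 0.48 μm/a
  Cl⁻ term: 0.0175·11.9^0.57·exp(0.008·78+0.085·27.3) = 1.364
  sum: 0.48 + 1.364 → r_corr = 1.844 μm/a
Ordering by μm/a: zinc (1.84) > copper (1.54)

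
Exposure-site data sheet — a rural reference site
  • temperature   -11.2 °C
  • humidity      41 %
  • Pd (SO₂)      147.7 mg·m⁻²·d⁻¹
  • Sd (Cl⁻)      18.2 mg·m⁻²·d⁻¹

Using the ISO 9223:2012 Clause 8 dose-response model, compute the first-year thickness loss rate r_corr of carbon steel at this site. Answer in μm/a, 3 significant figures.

carbon steel: T≤10 °C ⇒ hinge +0.150·(-11.2−10) = -3.1800
  SO₂ term: 1.77·147.7^0.52·exp(0.02·41-3.1800) = 2.244
  Sd branch = 0.102·Sd^0.62·e^(0.033·RH+0.04·T) = 1.524 μm/a
  sum: 2.244 + 1.524 → r_corr = 3.768 μm/a

r_corr = 3.77 μm/a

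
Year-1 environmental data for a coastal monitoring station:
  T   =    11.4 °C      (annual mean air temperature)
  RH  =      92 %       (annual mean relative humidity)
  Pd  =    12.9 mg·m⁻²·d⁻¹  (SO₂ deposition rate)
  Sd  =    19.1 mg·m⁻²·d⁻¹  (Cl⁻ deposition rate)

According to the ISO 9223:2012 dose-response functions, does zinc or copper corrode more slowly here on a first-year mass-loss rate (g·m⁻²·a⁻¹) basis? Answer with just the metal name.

zinc: T>10 °C ⇒ hinge -0.071·(11.4−10) = -0.0994
  sulphur-dioxide contribution → 2.478 μm/a
  chloride contribution → 0.5172 μm/a
  total first-year rate 2.995 μm/a
  mass loss = 2.995 μm/a × 7.14 g/cm³ = 21.38 g·m⁻²·a⁻¹
copper: temperature factor f = -0.080·(1.4) = -0.1120
  sulphur-dioxide contribution → 2.098 μm/a
  chloride contribution → 1.09 μm/a
  total first-year rate 3.188 μm/a
  mass loss = 3.188 μm/a × 8.96 g/cm³ = 28.57 g·m⁻²·a⁻¹
Ordering by g·m⁻²·a⁻¹: copper (28.6) > zinc (21.4)

zinc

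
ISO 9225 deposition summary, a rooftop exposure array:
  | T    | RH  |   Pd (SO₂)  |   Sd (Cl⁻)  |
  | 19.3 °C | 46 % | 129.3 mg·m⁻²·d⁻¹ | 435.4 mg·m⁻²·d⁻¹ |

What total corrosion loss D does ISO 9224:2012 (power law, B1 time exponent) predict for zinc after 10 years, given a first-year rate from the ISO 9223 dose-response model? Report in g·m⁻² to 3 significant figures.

zinc: T>10 °C ⇒ hinge -0.071·(19.3−10) = -0.6603
  sulphur-dioxide contribution → 0.4698 μm/a
  chloride contribution → 4.164 μm/a
  total first-year rate 4.634 μm/a
Power-law: D(10) = r_corr · 10^0.813
  D(10) = 4.634 × 10^0.813 = 4.634 × 6.501 = 30.12 μm
  Mass loss = 30.12 μm × 7.14 g/cm³ = 215.1 g·m⁻²

D(10) = 215 g·m⁻²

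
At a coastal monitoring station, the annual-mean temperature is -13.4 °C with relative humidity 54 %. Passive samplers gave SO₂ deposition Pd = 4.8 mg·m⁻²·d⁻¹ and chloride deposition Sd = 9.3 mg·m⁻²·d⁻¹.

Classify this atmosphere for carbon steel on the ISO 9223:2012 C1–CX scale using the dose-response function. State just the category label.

carbon steel: T≤10 °C ⇒ hinge +0.150·(-13.4−10) = -3.5100
  sulphur-dioxide contribution → 0.3523 μm/a
  chloride contribution → 1.413 μm/a
  total first-year rate 1.765 μm/a
1.77 μm/a falls in (1.3, 25] for carbon steel → category C2

C2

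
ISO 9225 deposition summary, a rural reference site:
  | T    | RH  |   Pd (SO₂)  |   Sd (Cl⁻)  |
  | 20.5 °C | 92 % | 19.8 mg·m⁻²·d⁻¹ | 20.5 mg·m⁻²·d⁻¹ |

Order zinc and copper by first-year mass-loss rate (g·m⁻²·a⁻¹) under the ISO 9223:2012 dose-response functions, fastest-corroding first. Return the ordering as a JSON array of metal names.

["copper", "zinc"]

zinc: f(T) = -0.071·(T−10) [T>10 °C] = -0.7455
  sulphur-dioxide contribution → 1.568 μm/a
  chloride contribution → 1.167 μm/a
  total first-year rate 2.735 μm/a
  mass loss = 2.735 μm/a × 7.14 g/cm³ = 19.53 g·m⁻²·a⁻¹
copper: temperature factor f = -0.080·(10.5) = -0.8400
  sulphur-dioxide contribution → 1.132 μm/a
  chloride contribution → 1.736 μm/a
  total first-year rate 2.868 μm/a
  mass loss = 2.868 μm/a × 8.96 g/cm³ = 25.7 g·m⁻²·a⁻¹
Ordering by g·m⁻²·a⁻¹: copper (25.7) > zinc (19.5)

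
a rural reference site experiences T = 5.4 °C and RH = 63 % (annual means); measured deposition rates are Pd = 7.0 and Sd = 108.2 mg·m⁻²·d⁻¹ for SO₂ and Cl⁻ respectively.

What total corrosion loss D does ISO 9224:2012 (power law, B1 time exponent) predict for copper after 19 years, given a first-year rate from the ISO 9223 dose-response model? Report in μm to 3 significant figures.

copper: temperature factor f = +0.126·(-4.6) = -0.5796
  Pd branch = 0.0053·Pd^0.26·e^(0.059·RH+f) = 0.2026 μm/a
  Cl⁻ term: 0.01025·108.2^0.27·exp(0.036·63+0.049·5.4) = 0.4569
  r_corr = 0.2026 + 0.4569 = 0.6595 μm/a
Long-term exponent b (ISO 9224 Table 2, B1) = 0.667
  D(19) = 0.6595 × 19^0.667 = 0.6595 × 7.127 = 4.701 μm

D(19) = 4.70 μm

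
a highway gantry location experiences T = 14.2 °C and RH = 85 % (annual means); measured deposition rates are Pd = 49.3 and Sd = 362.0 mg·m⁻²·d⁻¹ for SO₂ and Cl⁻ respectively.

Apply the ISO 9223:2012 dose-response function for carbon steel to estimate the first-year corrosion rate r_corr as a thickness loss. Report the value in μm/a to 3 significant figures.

r_corr = 173 μm/a

carbon steel: f(T) = -0.054·(T−10) [T>10 °C] = -0.2268
  sulphur-dioxide contribution → 58.62 μm/a
  chloride contribution → 114.8 μm/a
  total first-year rate 173.4 μm/a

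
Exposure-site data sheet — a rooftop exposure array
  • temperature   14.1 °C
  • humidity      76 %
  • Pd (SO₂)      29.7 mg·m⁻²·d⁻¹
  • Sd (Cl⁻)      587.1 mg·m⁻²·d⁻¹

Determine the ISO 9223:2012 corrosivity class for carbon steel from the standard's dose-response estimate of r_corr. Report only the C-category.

C5

carbon steel: temperature factor f = -0.054·(4.1) = -0.2214
  Pd branch = 1.77·Pd^0.52·e^(0.02·RH+f) = 37.83 μm/a
  Sd branch = 0.102·Sd^0.62·e^(0.033·RH+0.04·T) = 114.6 μm/a
  r_corr = 37.83 + 114.6 = 152.5 μm/a
ISO 9223 Table 2 (carbon steel): 80 < 152 ≤ 200 μm/a ⇒ C5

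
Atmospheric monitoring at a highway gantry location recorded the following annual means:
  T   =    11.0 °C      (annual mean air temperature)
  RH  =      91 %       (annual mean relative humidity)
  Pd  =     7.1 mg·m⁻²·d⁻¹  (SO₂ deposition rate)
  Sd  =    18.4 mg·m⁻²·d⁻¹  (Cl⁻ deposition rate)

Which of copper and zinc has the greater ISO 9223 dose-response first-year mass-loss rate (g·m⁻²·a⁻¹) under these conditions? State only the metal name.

copper: temperature factor f = -0.080·(1.0) = -0.0800
  sulphur-dioxide contribution → 1.748 μm/a
  chloride contribution → 1.021 μm/a
  ⇒ r_corr(copper) = 2.769 μm/a
  mass loss = 2.769 μm/a × 8.96 g/cm³ = 24.81 g·m⁻²·a⁻¹
zinc: temperature factor f = -0.071·(1.0) = -0.0710
  sulphur-dioxide contribution → 1.872 μm/a
  chloride contribution → 0.4855 μm/a
  total first-year rate 2.357 μm/a
  mass loss = 2.357 μm/a × 7.14 g/cm³ = 16.83 g·m⁻²·a⁻¹
Ordering by g·m⁻²·a⁻¹: copper (24.8) > zinc (16.8)

copper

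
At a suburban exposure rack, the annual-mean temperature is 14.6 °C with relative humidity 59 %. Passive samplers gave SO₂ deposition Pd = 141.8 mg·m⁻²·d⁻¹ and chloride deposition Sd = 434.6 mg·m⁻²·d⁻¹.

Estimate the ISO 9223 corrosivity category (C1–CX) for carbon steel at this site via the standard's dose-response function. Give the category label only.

carbon steel: T>10 °C ⇒ hinge -0.054·(14.6−10) = -0.2484
  SO₂ term: 1.77·141.8^0.52·exp(0.02·59-0.2484) = 59.08
  Sd branch = 0.102·Sd^0.62·e^(0.033·RH+0.04·T) = 55.39 μm/a
  sum: 59.08 + 55.39 → r_corr = 114.5 μm/a
Category bounds: 80…200 μm/a bracket r_corr ⇒ C5

C5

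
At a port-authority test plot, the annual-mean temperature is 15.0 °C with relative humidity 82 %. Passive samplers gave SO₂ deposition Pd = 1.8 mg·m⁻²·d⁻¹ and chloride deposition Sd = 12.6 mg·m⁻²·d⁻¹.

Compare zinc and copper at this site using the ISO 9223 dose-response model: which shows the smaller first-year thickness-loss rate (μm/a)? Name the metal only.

zinc

zinc: f(T) = -0.071·(T−10) [T>10 °C] = -0.3550
  Pd branch = 0.0129·Pd^0.44·e^(0.046·RH+f) = 0.5092 μm/a
  Cl⁻ term: 0.0175·12.6^0.57·exp(0.008·82+0.085·15.0) = 0.5115
  r_corr = 0.5092 + 0.5115 = 1.021 μm/a
copper: temperature factor f = -0.080·(5.0) = -0.4000
  SO₂ term: 0.0053·1.8^0.26·exp(0.059·82-0.4000) = 0.5225
  Sd branch = 0.01025·Sd^0.27·e^(0.036·RH+0.049·T) = 0.8111 μm/a
  sum: 0.5225 + 0.8111 → r_corr = 1.334 μm/a
Ordering by μm/a: copper (1.33) > zinc (1.02)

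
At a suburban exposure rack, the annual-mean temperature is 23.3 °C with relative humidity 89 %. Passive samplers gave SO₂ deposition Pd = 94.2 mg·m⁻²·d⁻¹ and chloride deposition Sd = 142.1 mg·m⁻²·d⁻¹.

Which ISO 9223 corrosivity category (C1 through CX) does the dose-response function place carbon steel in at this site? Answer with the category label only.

carbon steel: f(T) = -0.054·(T−10) [T>10 °C] = -0.7182
  SO₂ term: 1.77·94.2^0.52·exp(0.02·89-0.7182) = 54.4
  Sd branch = 0.102·Sd^0.62·e^(0.033·RH+0.04·T) = 105.6 μm/a
  sum: 54.4 + 105.6 → r_corr = 160 μm/a
ISO 9223 Table 2 (carbon steel): 80 < 160 ≤ 200 μm/a ⇒ C5

C5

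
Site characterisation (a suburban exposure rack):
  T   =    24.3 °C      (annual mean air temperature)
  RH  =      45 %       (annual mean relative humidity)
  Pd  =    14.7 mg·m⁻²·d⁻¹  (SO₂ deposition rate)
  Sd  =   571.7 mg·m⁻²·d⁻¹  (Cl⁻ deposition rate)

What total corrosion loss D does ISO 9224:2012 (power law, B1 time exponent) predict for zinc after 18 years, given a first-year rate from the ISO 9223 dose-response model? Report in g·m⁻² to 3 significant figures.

D(18) = 561 g·m⁻²

zinc: f(T) = -0.071·(T−10) [T>10 °C] = -1.0153
  sulphur-dioxide contribution → 0.1209 μm/a
  chloride contribution → 7.379 μm/a
  total first-year rate 7.5 μm/a
ISO 9224: D(t) = r_corr · t^b with b = 0.813 (zinc, B1)
  D(18) = 7.5 × 18^0.813 = 7.5 × 10.48 = 78.63 μm
  Mass loss = 78.63 μm × 7.14 g/cm³ = 561.4 g·m⁻²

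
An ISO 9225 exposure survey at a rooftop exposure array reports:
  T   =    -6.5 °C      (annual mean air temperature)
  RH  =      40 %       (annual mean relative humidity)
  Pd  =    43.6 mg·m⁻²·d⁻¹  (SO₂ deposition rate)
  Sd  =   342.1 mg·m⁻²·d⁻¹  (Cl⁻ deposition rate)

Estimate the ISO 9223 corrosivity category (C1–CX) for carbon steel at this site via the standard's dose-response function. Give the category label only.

carbon steel: T≤10 °C ⇒ hinge +0.150·(-6.5−10) = -2.4750
  sulphur-dioxide contribution → 2.361 μm/a
  chloride contribution → 10.97 μm/a
  total first-year rate 13.33 μm/a
ISO 9223 Table 2 (carbon steel): 1.3 < 13.3 ≤ 25 μm/a ⇒ C2

C2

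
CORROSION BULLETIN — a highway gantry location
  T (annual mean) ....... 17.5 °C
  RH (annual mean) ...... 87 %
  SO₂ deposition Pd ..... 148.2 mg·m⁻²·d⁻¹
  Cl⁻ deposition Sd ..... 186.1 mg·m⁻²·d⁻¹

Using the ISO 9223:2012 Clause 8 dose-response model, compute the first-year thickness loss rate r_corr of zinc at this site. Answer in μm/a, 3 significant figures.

r_corr = 6.79 μm/a

zinc: T>10 °C ⇒ hinge -0.071·(17.5−10) = -0.5325
  sulphur-dioxide contribution → 3.737 μm/a
  chloride contribution → 3.055 μm/a
  total first-year rate 6.793 μm/a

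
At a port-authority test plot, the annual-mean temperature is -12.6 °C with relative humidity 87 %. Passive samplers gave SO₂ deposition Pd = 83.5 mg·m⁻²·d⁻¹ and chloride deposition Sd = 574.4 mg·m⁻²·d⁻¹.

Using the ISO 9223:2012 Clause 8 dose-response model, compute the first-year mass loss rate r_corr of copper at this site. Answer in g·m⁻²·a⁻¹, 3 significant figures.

copper: T≤10 °C ⇒ hinge +0.126·(-12.6−10) = -2.8476
  Pd branch = 0.0053·Pd^0.26·e^(0.059·RH+f) = 0.1646 μm/a
  Sd branch = 0.01025·Sd^0.27·e^(0.036·RH+0.049·T) = 0.7044 μm/a
  r_corr = 0.1646 + 0.7044 = 0.869 μm/a
Convert to mass loss: 0.869 μm/a × 8.96 g/cm³ = 7.786 g·m⁻²·a⁻¹

r_corr = 7.79 g·m⁻²·a⁻¹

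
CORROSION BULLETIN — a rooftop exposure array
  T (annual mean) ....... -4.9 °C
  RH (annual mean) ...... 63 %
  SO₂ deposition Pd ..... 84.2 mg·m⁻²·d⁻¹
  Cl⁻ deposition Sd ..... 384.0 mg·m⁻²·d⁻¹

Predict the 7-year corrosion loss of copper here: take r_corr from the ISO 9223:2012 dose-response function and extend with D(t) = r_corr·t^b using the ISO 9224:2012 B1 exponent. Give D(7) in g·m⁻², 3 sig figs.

copper: temperature factor f = +0.126·(-14.9) = -1.8774
  Pd branch = 0.0053·Pd^0.26·e^(0.059·RH+f) = 0.1056 μm/a
  Sd branch = 0.01025·Sd^0.27·e^(0.036·RH+0.049·T) = 0.3883 μm/a
  sum: 0.1056 + 0.3883 → r_corr = 0.494 μm/a
Power-law: D(7) = r_corr · 7^0.667
  D(7) = 0.494 × 7^0.667 = 0.494 × 3.662 = 1.809 μm
  Mass loss = 1.809 μm × 8.96 g/cm³ = 16.21 g·m⁻²

D(7) = 16.2 g·m⁻²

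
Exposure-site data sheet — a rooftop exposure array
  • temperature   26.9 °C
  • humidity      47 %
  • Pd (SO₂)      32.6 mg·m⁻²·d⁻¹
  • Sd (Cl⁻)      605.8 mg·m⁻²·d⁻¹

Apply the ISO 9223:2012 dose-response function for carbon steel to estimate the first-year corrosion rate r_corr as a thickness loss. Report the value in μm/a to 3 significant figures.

r_corr = 86.0 μm/a

carbon steel: f(T) = -0.054·(T−10) [T>10 °C] = -0.9126
  sulphur-dioxide contribution → 11.14 μm/a
  chloride contribution → 74.91 μm/a
  ⇒ r_corr(carbon steel) = 86.05 μm/a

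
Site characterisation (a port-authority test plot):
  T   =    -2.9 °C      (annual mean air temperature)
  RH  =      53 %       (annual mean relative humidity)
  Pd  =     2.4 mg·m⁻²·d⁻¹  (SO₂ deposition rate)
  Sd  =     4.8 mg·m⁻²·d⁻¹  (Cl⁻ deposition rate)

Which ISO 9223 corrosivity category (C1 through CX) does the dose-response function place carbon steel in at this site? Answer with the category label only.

carbon steel: temperature factor f = +0.150·(-12.9) = -1.9350
  sulphur-dioxide contribution → 1.163 μm/a
  chloride contribution → 1.381 μm/a
  total first-year rate 2.544 μm/a
2.54 μm/a falls in (1.3, 25] for carbon steel → category C2

C2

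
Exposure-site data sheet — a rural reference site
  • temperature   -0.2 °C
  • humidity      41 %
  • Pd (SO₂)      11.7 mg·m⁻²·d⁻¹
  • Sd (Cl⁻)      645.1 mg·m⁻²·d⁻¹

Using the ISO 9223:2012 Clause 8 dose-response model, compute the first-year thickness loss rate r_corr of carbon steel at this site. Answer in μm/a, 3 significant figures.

r_corr = 24.7 μm/a

carbon steel: T≤10 °C ⇒ hinge +0.150·(-0.2−10) = -1.5300
  SO₂ term: 1.77·11.7^0.52·exp(0.02·41-1.5300) = 3.127
  Sd branch = 0.102·Sd^0.62·e^(0.033·RH+0.04·T) = 21.61 μm/a
  r_corr = 3.127 + 21.61 = 24.74 μm/a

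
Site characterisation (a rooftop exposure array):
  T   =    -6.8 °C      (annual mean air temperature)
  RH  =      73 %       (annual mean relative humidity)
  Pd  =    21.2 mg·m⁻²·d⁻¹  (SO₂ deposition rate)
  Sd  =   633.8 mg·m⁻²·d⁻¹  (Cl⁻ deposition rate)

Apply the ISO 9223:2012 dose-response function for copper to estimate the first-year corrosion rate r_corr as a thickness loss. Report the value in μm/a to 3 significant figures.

r_corr = 0.685 μm/a

copper: temperature factor f = +0.126·(-16.8) = -2.1168
  SO₂ term: 0.0053·21.2^0.26·exp(0.059·73-2.1168) = 0.1048
  Sd branch = 0.01025·Sd^0.27·e^(0.036·RH+0.049·T) = 0.5806 μm/a
  r_corr = 0.1048 + 0.5806 = 0.6854 μm/a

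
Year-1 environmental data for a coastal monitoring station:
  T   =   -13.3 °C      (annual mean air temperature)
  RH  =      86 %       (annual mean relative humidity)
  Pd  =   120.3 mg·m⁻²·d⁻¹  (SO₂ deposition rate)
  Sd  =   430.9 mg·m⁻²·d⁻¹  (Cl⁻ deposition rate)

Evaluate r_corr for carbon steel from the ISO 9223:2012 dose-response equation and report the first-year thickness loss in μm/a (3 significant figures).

r_corr = 47.6 μm/a

carbon steel: f(T) = +0.150·(T−10) [T≤10 °C] = -3.4950
  SO₂ term: 1.77·120.3^0.52·exp(0.02·86-3.4950) = 3.621
  Sd branch = 0.102·Sd^0.62·e^(0.033·RH+0.04·T) = 43.99 μm/a
  r_corr = 3.621 + 43.99 = 47.62 μm/a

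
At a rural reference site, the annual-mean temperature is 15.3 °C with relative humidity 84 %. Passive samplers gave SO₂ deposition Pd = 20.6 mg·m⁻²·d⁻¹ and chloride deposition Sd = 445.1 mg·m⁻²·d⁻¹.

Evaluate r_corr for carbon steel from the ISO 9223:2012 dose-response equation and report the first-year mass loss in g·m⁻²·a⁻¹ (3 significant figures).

carbon steel: f(T) = -0.054·(T−10) [T>10 °C] = -0.2862
  Pd branch = 1.77·Pd^0.52·e^(0.02·RH+f) = 34.4 μm/a
  Sd branch = 0.102·Sd^0.62·e^(0.033·RH+0.04·T) = 131.9 μm/a
  sum: 34.4 + 131.9 → r_corr = 166.3 μm/a
Convert to mass loss: 166.3 μm/a × 7.85 g/cm³ = 1306 g·m⁻²·a⁻¹

r_corr = 1.31e+03 g·m⁻²·a⁻¹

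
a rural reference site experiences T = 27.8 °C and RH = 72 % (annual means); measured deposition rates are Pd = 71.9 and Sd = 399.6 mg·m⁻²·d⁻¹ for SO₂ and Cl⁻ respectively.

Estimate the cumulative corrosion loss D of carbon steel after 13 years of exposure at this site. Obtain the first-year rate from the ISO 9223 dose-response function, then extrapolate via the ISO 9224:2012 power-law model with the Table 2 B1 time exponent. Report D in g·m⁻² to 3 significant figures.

D(13) = 4.90e+03 g·m⁻²

carbon steel: temperature factor f = -0.054·(17.8) = -0.9612
  SO₂ term: 1.77·71.9^0.52·exp(0.02·72-0.9612) = 26.39
  Cl⁻ term: 0.102·399.6^0.62·exp(0.033·72+0.04·27.8) = 136.9
  r_corr = 26.39 + 136.9 = 163.3 μm/a
ISO 9224: D(t) = r_corr · t^b with b = 0.523 (carbon steel, B1)
  D(13) = 163.3 × 13^0.523 = 163.3 × 3.825 = 624.6 μm
  Mass loss = 624.6 μm × 7.85 g/cm³ = 4903 g·m⁻²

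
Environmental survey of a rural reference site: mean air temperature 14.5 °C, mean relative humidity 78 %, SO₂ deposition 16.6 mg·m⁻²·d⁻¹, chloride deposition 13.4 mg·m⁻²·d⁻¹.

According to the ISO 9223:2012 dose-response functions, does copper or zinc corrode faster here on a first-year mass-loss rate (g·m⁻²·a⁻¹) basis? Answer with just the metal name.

copper: T>10 °C ⇒ hinge -0.080·(14.5−10) = -0.3600
  sulphur-dioxide contribution → 0.7652 μm/a
  chloride contribution → 0.6968 μm/a
  total first-year rate 1.462 μm/a
  mass loss = 1.462 μm/a × 8.96 g/cm³ = 13.1 g·m⁻²·a⁻¹
zinc: f(T) = -0.071·(T−10) [T>10 °C] = -0.3195
  sulphur-dioxide contribution → 1.167 μm/a
  chloride contribution → 0.4918 μm/a
  total first-year rate 1.658 μm/a
  mass loss = 1.658 μm/a × 7.14 g/cm³ = 11.84 g·m⁻²·a⁻¹
Ordering by g·m⁻²·a⁻¹: copper (13.1) > zinc (11.8)

copper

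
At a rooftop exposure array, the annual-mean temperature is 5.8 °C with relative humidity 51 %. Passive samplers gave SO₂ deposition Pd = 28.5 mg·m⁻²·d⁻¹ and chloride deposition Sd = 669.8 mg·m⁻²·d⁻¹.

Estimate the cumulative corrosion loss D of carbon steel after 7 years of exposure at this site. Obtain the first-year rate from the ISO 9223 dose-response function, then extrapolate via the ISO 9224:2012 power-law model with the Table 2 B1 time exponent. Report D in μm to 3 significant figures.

D(7) = 150 μm

carbon steel: T≤10 °C ⇒ hinge +0.150·(5.8−10) = -0.6300
  sulphur-dioxide contribution → 14.92 μm/a
  chloride contribution → 39.12 μm/a
  ⇒ r_corr(carbon steel) = 54.04 μm/a
Power-law: D(7) = r_corr · 7^0.523
  D(7) = 54.04 × 7^0.523 = 54.04 × 2.767 = 149.5 μm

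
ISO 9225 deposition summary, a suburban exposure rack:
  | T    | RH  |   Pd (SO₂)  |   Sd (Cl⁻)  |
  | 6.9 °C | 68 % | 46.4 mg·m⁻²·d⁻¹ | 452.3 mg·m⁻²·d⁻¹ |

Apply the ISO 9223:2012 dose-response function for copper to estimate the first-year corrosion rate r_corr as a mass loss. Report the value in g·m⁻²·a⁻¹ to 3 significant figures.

copper: f(T) = +0.126·(T−10) [T≤10 °C] = -0.3906
  sulphur-dioxide contribution → 0.5374 μm/a
  chloride contribution → 0.8663 μm/a
  total first-year rate 1.404 μm/a
Convert to mass loss: 1.404 μm/a × 8.96 g/cm³ = 12.58 g·m⁻²·a⁻¹

r_corr = 12.6 g·m⁻²·a⁻¹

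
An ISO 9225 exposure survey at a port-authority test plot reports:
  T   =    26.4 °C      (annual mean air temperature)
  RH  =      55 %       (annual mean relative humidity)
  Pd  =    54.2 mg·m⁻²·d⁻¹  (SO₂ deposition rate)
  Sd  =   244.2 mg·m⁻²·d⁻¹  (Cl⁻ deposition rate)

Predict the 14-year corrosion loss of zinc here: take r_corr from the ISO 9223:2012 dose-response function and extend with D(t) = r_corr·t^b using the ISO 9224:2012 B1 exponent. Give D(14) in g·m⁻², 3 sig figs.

zinc: T>10 °C ⇒ hinge -0.071·(26.4−10) = -1.1644
  sulphur-dioxide contribution → 0.2928 μm/a
  chloride contribution → 5.884 μm/a
  ⇒ r_corr(zinc) = 6.177 μm/a
Long-term exponent b (ISO 9224 Table 2, B1) = 0.813
  D(14) = 6.177 × 14^0.813 = 6.177 × 8.547 = 52.8 μm
  Mass loss = 52.8 μm × 7.14 g/cm³ = 377 g·m⁻²

D(14) = 377 g·m⁻²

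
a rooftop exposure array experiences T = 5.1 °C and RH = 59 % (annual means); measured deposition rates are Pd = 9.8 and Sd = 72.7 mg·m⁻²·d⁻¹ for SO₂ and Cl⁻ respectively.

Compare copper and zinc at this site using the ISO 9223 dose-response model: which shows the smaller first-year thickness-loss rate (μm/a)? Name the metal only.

copper: f(T) = +0.126·(T−10) [T≤10 °C] = -0.6174
  Pd branch = 0.0053·Pd^0.26·e^(0.059·RH+f) = 0.1681 μm/a
  Cl⁻ term: 0.01025·72.7^0.27·exp(0.036·59+0.049·5.1) = 0.3502
  r_corr = 0.1681 + 0.3502 = 0.5183 μm/a
zinc: T≤10 °C ⇒ hinge +0.038·(5.1−10) = -0.1862
  SO₂ term: 0.0129·9.8^0.44·exp(0.046·59-0.1862) = 0.4411
  Sd branch = 0.0175·Sd^0.57·e^(0.008·RH+0.085·T) = 0.4982 μm/a
  r_corr = 0.4411 + 0.4982 = 0.9393 μm/a
Ordering by μm/a: zinc (0.939) > copper (0.518)

copper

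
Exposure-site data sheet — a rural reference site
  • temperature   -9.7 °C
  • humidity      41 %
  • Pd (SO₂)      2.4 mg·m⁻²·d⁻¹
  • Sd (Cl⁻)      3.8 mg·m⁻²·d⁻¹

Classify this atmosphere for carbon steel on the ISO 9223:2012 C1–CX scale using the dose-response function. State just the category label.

carbon steel: f(T) = +0.150·(T−10) [T≤10 °C] = -2.9550
  SO₂ term: 1.77·2.4^0.52·exp(0.02·41-2.9550) = 0.33
  Cl⁻ term: 0.102·3.8^0.62·exp(0.033·41+0.04·-9.7) = 0.6126
  r_corr = 0.33 + 0.6126 = 0.9425 μm/a
0.943 μm/a falls in (0, 1.3] for carbon steel → category C1

C1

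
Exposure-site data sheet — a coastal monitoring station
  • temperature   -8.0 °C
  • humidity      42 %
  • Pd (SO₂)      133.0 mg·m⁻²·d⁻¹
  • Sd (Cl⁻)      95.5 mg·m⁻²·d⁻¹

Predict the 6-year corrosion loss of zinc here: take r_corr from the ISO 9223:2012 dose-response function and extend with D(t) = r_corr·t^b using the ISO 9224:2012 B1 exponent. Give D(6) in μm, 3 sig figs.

zinc: f(T) = +0.038·(T−10) [T≤10 °C] = -0.6840
  sulphur-dioxide contribution → 0.3864 μm/a
  chloride contribution → 0.1668 μm/a
  ⇒ r_corr(zinc) = 0.5533 μm/a
ISO 9224: D(t) = r_corr · t^b with b = 0.813 (zinc, B1)
  D(6) = 0.5533 × 6^0.813 = 0.5533 × 4.292 = 2.374 μm

D(6) = 2.37 μm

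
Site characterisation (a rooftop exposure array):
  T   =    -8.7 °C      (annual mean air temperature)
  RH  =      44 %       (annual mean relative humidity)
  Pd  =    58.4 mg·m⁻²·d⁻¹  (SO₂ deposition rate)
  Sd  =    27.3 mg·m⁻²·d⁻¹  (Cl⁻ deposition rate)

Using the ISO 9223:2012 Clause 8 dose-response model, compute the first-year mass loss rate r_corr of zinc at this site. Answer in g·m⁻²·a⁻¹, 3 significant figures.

zinc: temperature factor f = +0.038·(-18.7) = -0.7106
  sulphur-dioxide contribution → 0.2872 μm/a
  chloride contribution → 0.07823 μm/a
  total first-year rate 0.3654 μm/a
Convert to mass loss: 0.3654 μm/a × 7.14 g/cm³ = 2.609 g·m⁻²·a⁻¹

r_corr = 2.61 g·m⁻²·a⁻¹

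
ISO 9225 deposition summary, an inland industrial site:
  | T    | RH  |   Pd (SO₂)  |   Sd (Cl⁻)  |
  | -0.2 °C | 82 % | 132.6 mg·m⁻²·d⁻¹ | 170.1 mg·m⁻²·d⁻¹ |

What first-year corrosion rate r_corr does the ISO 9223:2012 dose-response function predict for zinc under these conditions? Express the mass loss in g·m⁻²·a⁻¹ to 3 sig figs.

zinc: T≤10 °C ⇒ hinge +0.038·(-0.2−10) = -0.3876
  SO₂ term: 0.0129·132.6^0.44·exp(0.046·82-0.3876) = 3.268
  Cl⁻ term: 0.0175·170.1^0.57·exp(0.008·82+0.085·-0.2) = 0.6195
  r_corr = 3.268 + 0.6195 = 3.888 μm/a
Convert to mass loss: 3.888 μm/a × 7.14 g/cm³ = 27.76 g·m⁻²·a⁻¹

r_corr = 27.8 g·m⁻²·a⁻¹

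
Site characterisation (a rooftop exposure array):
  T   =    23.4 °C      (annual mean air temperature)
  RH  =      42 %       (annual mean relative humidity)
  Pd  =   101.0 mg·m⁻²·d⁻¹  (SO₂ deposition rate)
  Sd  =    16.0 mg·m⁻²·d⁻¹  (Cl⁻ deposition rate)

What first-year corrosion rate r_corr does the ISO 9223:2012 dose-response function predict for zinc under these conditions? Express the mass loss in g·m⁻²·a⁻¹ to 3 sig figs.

r_corr = 8.08 g·m⁻²·a⁻¹

zinc: f(T) = -0.071·(T−10) [T>10 °C] = -0.9514
  SO₂ term: 0.0129·101.0^0.44·exp(0.046·42-0.9514) = 0.262
  Cl⁻ term: 0.0175·16.0^0.57·exp(0.008·42+0.085·23.4) = 0.8692
  r_corr = 0.262 + 0.8692 = 1.131 μm/a
Convert to mass loss: 1.131 μm/a × 7.14 g/cm³ = 8.077 g·m⁻²·a⁻¹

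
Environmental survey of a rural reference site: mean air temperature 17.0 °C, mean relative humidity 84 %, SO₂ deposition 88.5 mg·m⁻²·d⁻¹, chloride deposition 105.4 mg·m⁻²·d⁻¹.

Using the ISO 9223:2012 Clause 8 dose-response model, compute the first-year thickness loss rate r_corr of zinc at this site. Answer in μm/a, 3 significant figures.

r_corr = 4.76 μm/a

zinc: temperature factor f = -0.071·(7.0) = -0.4970
  SO₂ term: 0.0129·88.5^0.44·exp(0.046·84-0.4970) = 2.689
  Sd branch = 0.0175·Sd^0.57·e^(0.008·RH+0.085·T) = 2.068 μm/a
  sum: 2.689 + 2.068 → r_corr = 4.756 μm/a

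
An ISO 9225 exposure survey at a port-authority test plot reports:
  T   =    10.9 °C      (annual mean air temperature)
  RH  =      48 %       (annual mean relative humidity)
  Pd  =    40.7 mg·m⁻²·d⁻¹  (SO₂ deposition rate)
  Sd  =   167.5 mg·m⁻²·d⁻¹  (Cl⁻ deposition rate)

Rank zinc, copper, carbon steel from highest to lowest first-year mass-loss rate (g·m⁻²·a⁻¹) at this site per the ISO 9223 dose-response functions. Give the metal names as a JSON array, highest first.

zinc: temperature factor f = -0.071·(0.9) = -0.0639
  SO₂ term: 0.0129·40.7^0.44·exp(0.046·48-0.0639) = 0.5623
  Sd branch = 0.0175·Sd^0.57·e^(0.008·RH+0.085·T) = 1.202 μm/a
  r_corr = 0.5623 + 1.202 = 1.764 μm/a
  mass loss = 1.764 μm/a × 7.14 g/cm³ = 12.6 g·m⁻²·a⁻¹
copper: temperature factor f = -0.080·(0.9) = -0.0720
  SO₂ term: 0.0053·40.7^0.26·exp(0.059·48-0.0720) = 0.2195
  Cl⁻ term: 0.01025·167.5^0.27·exp(0.036·48+0.049·10.9) = 0.3923
  r_corr = 0.2195 + 0.3923 = 0.6118 μm/a
  mass loss = 0.6118 μm/a × 8.96 g/cm³ = 5.482 g·m⁻²·a⁻¹
carbon steel: temperature factor f = -0.054·(0.9) = -0.0486
  Pd branch = 1.77·Pd^0.52·e^(0.02·RH+f) = 30.25 μm/a
  Cl⁻ term: 0.102·167.5^0.62·exp(0.033·48+0.04·10.9) = 18.4
  r_corr = 30.25 + 18.4 = 48.65 μm/a
  mass loss = 48.65 μm/a × 7.85 g/cm³ = 381.9 g·m⁻²·a⁻¹
Ordering by g·m⁻²·a⁻¹: carbon steel (382) > zinc (12.6) > copper (5.48)

["carbon steel", "zinc", "copper"]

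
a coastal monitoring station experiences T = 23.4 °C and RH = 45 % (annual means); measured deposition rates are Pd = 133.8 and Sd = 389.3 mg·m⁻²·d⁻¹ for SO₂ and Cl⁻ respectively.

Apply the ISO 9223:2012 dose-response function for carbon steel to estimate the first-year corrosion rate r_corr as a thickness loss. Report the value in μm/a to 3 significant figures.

r_corr = 73.3 μm/a

carbon steel: temperature factor f = -0.054·(13.4) = -0.7236
  Pd branch = 1.77·Pd^0.52·e^(0.02·RH+f) = 26.94 μm/a
  Cl⁻ term: 0.102·389.3^0.62·exp(0.033·45+0.04·23.4) = 46.35
  r_corr = 26.94 + 46.35 = 73.28 μm/a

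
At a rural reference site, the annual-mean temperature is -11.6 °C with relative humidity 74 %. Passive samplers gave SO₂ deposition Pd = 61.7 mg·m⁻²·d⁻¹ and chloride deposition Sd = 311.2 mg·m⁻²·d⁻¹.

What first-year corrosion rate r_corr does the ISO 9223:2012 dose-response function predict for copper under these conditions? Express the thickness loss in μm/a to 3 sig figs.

r_corr = 0.473 μm/a

copper: T≤10 °C ⇒ hinge +0.126·(-11.6−10) = -2.7216
  SO₂ term: 0.0053·61.7^0.26·exp(0.059·74-2.7216) = 0.08015
  Sd branch = 0.01025·Sd^0.27·e^(0.036·RH+0.049·T) = 0.3926 μm/a
  r_corr = 0.08015 + 0.3926 = 0.4728 μm/a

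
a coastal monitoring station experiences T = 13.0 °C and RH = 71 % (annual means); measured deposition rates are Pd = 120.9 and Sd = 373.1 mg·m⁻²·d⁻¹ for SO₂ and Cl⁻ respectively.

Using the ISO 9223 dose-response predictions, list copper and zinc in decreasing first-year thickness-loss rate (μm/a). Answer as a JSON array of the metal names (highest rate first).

copper: temperature factor f = -0.080·(3.0) = -0.2400
  Pd branch = 0.0053·Pd^0.26·e^(0.059·RH+f) = 0.9566 μm/a
  Sd branch = 0.01025·Sd^0.27·e^(0.036·RH+0.049·T) = 1.235 μm/a
  r_corr = 0.9566 + 1.235 = 2.192 μm/a
zinc: f(T) = -0.071·(T−10) [T>10 °C] = -0.2130
  SO₂ term: 0.0129·120.9^0.44·exp(0.046·71-0.2130) = 2.253
  Sd branch = 0.0175·Sd^0.57·e^(0.008·RH+0.085·T) = 2.726 μm/a
  sum: 2.253 + 2.726 → r_corr = 4.979 μm/a
Ordering by μm/a: zinc (4.98) > copper (2.19)

["zinc", "copper"]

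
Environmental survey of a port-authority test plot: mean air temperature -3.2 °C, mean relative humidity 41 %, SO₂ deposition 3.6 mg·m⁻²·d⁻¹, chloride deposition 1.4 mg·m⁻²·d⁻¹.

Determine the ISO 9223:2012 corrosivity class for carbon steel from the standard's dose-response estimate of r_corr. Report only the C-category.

carbon steel: temperature factor f = +0.150·(-13.2) = -1.9800
  SO₂ term: 1.77·3.6^0.52·exp(0.02·41-1.9800) = 1.08
  Sd branch = 0.102·Sd^0.62·e^(0.033·RH+0.04·T) = 0.4278 μm/a
  r_corr = 1.08 + 0.4278 = 1.508 μm/a
ISO 9223 Table 2 (carbon steel): 1.3 < 1.51 ≤ 25 μm/a ⇒ C2

C2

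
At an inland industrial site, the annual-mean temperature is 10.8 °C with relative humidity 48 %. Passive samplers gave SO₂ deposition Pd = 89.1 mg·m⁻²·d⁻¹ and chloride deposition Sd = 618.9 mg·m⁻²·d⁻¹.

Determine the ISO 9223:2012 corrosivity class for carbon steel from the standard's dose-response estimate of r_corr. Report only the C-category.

C5

carbon steel: T>10 °C ⇒ hinge -0.054·(10.8−10) = -0.0432
  Pd branch = 1.77·Pd^0.52·e^(0.02·RH+f) = 45.72 μm/a
  Cl⁻ term: 0.102·618.9^0.62·exp(0.033·48+0.04·10.8) = 41.2
  sum: 45.72 + 41.2 → r_corr = 86.92 μm/a
Category bounds: 80…200 μm/a bracket r_corr ⇒ C5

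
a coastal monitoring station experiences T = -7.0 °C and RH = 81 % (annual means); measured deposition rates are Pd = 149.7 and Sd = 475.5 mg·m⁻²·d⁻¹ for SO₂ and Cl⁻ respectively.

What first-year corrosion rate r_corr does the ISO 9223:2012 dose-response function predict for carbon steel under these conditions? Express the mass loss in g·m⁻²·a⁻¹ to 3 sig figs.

r_corr = 475 g·m⁻²·a⁻¹

carbon steel: f(T) = +0.150·(T−10) [T≤10 °C] = -2.5500
  Pd branch = 1.77·Pd^0.52·e^(0.02·RH+f) = 9.445 μm/a
  Sd branch = 0.102·Sd^0.62·e^(0.033·RH+0.04·T) = 51.02 μm/a
  r_corr = 9.445 + 51.02 = 60.46 μm/a
Convert to mass loss: 60.46 μm/a × 7.85 g/cm³ = 474.6 g·m⁻²·a⁻¹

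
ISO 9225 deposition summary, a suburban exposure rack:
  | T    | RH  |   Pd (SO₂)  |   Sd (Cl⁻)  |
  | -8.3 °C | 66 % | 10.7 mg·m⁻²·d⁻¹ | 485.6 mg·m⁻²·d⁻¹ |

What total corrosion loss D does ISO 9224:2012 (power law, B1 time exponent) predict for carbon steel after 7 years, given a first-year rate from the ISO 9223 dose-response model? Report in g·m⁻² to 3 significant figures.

D(7) = 681 g·m⁻²

carbon steel: T≤10 °C ⇒ hinge +0.150·(-8.3−10) = -2.7450
  SO₂ term: 1.77·10.7^0.52·exp(0.02·66-2.7450) = 1.46
  Sd branch = 0.102·Sd^0.62·e^(0.033·RH+0.04·T) = 29.91 μm/a
  r_corr = 1.46 + 29.91 = 31.37 μm/a
Long-term exponent b (ISO 9224 Table 2, B1) = 0.523
  D(7) = 31.37 × 7^0.523 = 31.37 × 2.767 = 86.79 μm
  Mass loss = 86.79 μm × 7.85 g/cm³ = 681.3 g·m⁻²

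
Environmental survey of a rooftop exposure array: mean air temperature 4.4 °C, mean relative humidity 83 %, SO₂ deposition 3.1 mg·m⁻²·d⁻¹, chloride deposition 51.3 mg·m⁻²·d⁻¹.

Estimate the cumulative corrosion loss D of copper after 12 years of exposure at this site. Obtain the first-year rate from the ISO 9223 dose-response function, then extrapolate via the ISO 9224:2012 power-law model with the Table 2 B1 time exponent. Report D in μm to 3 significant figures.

copper: temperature factor f = +0.126·(-5.6) = -0.7056
  SO₂ term: 0.0053·3.1^0.26·exp(0.059·83-0.7056) = 0.4703
  Sd branch = 0.01025·Sd^0.27·e^(0.036·RH+0.049·T) = 0.7307 μm/a
  r_corr = 0.4703 + 0.7307 = 1.201 μm/a
Power-law: D(12) = r_corr · 12^0.667
  D(12) = 1.201 × 12^0.667 = 1.201 × 5.246 = 6.3 μm

D(12) = 6.30 μm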